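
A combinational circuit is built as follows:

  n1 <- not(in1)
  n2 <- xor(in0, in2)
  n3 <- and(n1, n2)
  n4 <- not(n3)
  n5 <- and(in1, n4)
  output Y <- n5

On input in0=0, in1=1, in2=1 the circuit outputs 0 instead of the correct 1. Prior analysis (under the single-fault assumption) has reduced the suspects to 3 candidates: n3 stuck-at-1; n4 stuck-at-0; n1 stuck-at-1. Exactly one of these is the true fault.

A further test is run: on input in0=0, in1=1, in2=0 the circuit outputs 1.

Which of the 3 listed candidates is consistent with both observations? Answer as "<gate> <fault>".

n1 stuck-at-1

Evaluate each candidate on input in0=0, in1=1, in2=0:
  n3 stuck-at-1: n1=0, n2=0, n3=1 [stuck-at-1], n4=0, n5=0 → 0 — eliminated
  n4 stuck-at-0: n1=0, n2=0, n3=0, n4=0 [stuck-at-0], n5=0 → 0 — eliminated
  n1 stuck-at-1: n1=1 [stuck-at-1], n2=0, n3=0, n4=1, n5=1 → 1 — matches
Only n1 stuck-at-1 reproduces the observed 1.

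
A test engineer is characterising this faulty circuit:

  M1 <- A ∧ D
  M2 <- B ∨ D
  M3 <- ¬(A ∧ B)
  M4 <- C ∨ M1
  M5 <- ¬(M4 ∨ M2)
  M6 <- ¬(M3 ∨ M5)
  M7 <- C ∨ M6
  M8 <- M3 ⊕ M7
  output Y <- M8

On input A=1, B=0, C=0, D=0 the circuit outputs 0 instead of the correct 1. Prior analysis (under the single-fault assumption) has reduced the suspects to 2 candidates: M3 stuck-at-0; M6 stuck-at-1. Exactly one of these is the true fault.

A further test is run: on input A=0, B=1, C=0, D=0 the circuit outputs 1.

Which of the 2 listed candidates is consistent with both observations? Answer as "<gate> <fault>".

Evaluate each candidate on input A=0, B=1, C=0, D=0:
  M3 stuck-at-0: M1=0, M2=1, M3=0 [stuck-at-0], M4=0, M5=0, M6=1, M7=1, M8=1 → 1 — matches
  M6 stuck-at-1: M1=0, M2=1, M3=1, M4=0, M5=0, M6=1 [stuck-at-1], M7=1, M8=0 → 0 — eliminated
Only M3 stuck-at-0 reproduces the observed 1.

M3 stuck-at-0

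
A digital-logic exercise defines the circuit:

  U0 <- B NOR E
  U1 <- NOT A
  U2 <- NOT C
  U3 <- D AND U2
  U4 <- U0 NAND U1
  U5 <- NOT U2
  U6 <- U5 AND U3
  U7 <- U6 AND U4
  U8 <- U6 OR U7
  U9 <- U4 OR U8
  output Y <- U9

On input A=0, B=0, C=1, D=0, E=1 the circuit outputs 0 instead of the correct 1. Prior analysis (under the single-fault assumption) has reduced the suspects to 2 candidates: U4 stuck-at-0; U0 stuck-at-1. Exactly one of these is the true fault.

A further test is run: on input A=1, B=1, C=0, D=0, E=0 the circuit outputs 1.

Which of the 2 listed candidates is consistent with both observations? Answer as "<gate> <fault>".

Evaluate each candidate on input A=1, B=1, C=0, D=0, E=0:
  U4 stuck-at-0: U0=0, U1=0, U2=1, U3=0, U4=0 [stuck-at-0], U5=0, U6=0, U7=0, U8=0, U9=0 → 0 — eliminated
  U0 stuck-at-1: U0=1 [stuck-at-1], U1=0, U2=1, U3=0, U4=1, U5=0, U6=0, U7=0, U8=0, U9=1 → 1 — matches
Only U0 stuck-at-1 reproduces the observed 1.

U0 stuck-at-1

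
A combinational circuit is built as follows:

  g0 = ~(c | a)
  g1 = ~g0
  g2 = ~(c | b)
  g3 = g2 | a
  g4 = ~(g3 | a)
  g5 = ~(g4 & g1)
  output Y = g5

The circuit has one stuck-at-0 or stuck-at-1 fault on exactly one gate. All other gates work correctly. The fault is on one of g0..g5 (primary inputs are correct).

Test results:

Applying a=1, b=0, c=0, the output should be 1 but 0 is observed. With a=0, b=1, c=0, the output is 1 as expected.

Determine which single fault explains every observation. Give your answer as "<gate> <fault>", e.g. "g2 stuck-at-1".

Fault-free values for test 1 (a=1, b=0, c=0): g0=0, g1=1, g2=1, g3=1, g4=0, g5=1, giving Y=1. Observed 0.
Test 1: faults giving observed 0 are {g4 stuck-at-1, g5 stuck-at-0}.
Test 2 (a=0, b=1, c=0): fault-free g0=1, g1=0, g2=0, g3=0, g4=1, g5=1 → 1; observed 1. Eliminates g5 stuck-at-0.
Only g4 stuck-at-1 is consistent with every test.

g4 stuck-at-1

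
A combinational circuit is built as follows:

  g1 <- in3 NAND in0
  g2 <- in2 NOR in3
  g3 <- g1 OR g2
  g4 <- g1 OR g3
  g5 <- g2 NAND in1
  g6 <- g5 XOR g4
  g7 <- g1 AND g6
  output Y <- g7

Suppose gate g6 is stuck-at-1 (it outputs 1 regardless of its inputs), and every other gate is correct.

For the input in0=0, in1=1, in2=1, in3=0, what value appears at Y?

1

Propagate with g6 forced: g1=1, g2=0, g3=1, g4=1, g5=1, g6=1 [stuck-at-1], g7=1.
So Y = 1. (Without the fault it would be 0.)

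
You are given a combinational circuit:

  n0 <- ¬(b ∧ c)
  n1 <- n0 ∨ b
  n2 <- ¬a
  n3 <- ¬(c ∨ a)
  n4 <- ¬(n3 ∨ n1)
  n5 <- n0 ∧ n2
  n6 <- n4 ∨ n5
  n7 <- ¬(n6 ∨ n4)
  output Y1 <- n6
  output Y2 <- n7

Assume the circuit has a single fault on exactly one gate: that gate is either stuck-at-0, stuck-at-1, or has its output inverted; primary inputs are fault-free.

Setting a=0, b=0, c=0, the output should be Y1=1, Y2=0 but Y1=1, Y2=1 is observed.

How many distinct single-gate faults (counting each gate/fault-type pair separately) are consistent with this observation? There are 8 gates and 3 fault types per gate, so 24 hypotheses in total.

Fault-free: n0=1, n1=1, n2=1, n3=1, n4=0, n5=1, n6=1, n7=0 → Y1=1, Y2=0. Observed Y1=1, Y2=1.
  n0: none of the 3 fault types match ✗
  n1: none of the 3 fault types match ✗
  n2: none of the 3 fault types match ✗
  n3: none of the 3 fault types match ✗
  n4: none of the 3 fault types match ✗
  n5: none of the 3 fault types match ✗
  n6: none of the 3 fault types match ✗
  n7: stuck-at-1, inverted output ✓; others ✗
Consistent faults: {n7 stuck-at-1, n7 inverted output} — 2 in all.

2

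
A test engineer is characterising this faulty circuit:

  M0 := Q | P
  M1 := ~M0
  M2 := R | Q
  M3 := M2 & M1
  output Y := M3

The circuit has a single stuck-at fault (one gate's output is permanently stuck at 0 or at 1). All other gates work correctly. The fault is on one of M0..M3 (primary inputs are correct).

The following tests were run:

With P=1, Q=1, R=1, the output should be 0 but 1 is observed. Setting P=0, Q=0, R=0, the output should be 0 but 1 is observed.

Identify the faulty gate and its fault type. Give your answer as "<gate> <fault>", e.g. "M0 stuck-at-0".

Fault-free values for test 1 (P=1, Q=1, R=1): M0=1, M1=0, M2=1, M3=0, giving Y=0. Observed 1.
Test 1: faults giving observed 1 are {M0 stuck-at-0, M1 stuck-at-1, M3 stuck-at-1}.
Test 2 (P=0, Q=0, R=0): fault-free M0=0, M1=1, M2=0, M3=0 → 0; observed 1. Eliminates M0 stuck-at-0, M1 stuck-at-1.
Only M3 stuck-at-1 is consistent with every test.

M3 stuck-at-1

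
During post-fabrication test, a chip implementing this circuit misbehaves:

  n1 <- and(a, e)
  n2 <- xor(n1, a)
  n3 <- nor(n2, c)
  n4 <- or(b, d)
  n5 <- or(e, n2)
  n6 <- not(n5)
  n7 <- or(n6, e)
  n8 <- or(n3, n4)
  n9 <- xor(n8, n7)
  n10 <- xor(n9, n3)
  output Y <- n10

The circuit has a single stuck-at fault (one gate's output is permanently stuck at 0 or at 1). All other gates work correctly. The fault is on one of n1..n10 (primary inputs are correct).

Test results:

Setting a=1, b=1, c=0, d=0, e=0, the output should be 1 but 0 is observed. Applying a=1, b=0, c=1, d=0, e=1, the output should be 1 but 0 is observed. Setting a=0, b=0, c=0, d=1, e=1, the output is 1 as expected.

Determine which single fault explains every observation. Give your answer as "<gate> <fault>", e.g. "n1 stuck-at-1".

Fault-free values for test 1 (a=1, b=1, c=0, d=0, e=0): n1=0, n2=1, n3=0, n4=1, n5=1, n6=0, n7=0, n8=1, n9=1, n10=1, giving Y=1. Observed 0.
Test 1: faults giving observed 0 are {n3 stuck-at-1, n4 stuck-at-0, n5 stuck-at-0, n6 stuck-at-1, n7 stuck-at-1, n8 stuck-at-0, n9 stuck-at-0, n10 stuck-at-0}.
Test 2 (a=1, b=0, c=1, d=0, e=1): fault-free n1=1, n2=0, n3=0, n4=0, n5=1, n6=0, n7=1, n8=0, n9=1, n10=1 → 1; observed 0. Eliminates n3 stuck-at-1, n4 stuck-at-0, n5 stuck-at-0, n6 stuck-at-1, n7 stuck-at-1, n8 stuck-at-0.
Test 3 (a=0, b=0, c=0, d=1, e=1): fault-free n1=0, n2=0, n3=1, n4=1, n5=1, n6=0, n7=1, n8=1, n9=0, n10=1 → 1; observed 1. Eliminates n10 stuck-at-0.
Only n9 stuck-at-0 is consistent with every test.

n9 stuck-at-0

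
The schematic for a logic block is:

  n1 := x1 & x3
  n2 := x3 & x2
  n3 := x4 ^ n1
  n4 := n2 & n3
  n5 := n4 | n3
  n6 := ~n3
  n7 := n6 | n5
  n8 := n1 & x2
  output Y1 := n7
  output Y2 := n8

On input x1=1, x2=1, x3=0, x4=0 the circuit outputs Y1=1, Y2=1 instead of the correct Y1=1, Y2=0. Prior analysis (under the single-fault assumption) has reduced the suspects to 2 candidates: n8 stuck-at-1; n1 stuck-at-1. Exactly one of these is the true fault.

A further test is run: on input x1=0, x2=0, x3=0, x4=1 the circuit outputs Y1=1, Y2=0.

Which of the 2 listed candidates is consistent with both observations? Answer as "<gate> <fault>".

n1 stuck-at-1

Evaluate each candidate on input x1=0, x2=0, x3=0, x4=1:
  n8 stuck-at-1: n1=0, n2=0, n3=1, n4=0, n5=1, n6=0, n7=1, n8=1 [stuck-at-1] → Y1=1, Y2=1 — eliminated
  n1 stuck-at-1: n1=1 [stuck-at-1], n2=0, n3=0, n4=0, n5=0, n6=1, n7=1, n8=0 → Y1=1, Y2=0 — matches
Only n1 stuck-at-1 reproduces the observed Y1=1, Y2=0.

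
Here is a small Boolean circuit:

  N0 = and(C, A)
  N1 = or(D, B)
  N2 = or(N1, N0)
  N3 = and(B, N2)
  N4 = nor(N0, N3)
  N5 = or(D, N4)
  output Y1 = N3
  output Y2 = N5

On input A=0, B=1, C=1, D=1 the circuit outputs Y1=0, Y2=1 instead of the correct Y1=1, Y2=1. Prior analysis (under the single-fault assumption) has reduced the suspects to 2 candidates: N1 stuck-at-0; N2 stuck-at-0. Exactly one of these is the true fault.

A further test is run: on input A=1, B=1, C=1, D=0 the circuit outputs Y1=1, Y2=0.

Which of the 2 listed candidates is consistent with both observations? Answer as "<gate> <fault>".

Evaluate each candidate on input A=1, B=1, C=1, D=0:
  N1 stuck-at-0: N0=1, N1=0 [stuck-at-0], N2=1, N3=1, N4=0, N5=0 → Y1=1, Y2=0 — matches
  N2 stuck-at-0: N0=1, N1=1, N2=0 [stuck-at-0], N3=0, N4=0, N5=0 → Y1=0, Y2=0 — eliminated
Only N1 stuck-at-0 reproduces the observed Y1=1, Y2=0.

N1 stuck-at-0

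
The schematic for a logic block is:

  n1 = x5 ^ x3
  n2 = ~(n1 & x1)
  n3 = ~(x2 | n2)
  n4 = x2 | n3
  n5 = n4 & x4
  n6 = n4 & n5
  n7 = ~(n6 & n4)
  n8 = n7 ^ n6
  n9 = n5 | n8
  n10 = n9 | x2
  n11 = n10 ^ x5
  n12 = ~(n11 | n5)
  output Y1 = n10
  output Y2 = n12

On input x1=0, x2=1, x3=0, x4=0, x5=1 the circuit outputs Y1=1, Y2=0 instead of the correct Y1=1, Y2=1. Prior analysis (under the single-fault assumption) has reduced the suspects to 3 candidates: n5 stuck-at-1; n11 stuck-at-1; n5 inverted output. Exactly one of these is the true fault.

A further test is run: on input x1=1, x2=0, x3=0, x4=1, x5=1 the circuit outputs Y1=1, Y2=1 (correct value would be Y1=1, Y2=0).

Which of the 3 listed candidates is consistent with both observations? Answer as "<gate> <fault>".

Evaluate each candidate on input x1=1, x2=0, x3=0, x4=1, x5=1:
  n5 stuck-at-1: n1=1, n2=0, n3=1, n4=1, n5=1 [stuck-at-1], n6=1, n7=0, n8=1, n9=1, n10=1, n11=0, n12=0 → Y1=1, Y2=0 — eliminated
  n11 stuck-at-1: n1=1, n2=0, n3=1, n4=1, n5=1, n6=1, n7=0, n8=1, n9=1, n10=1, n11=1 [stuck-at-1], n12=0 → Y1=1, Y2=0 — eliminated
  n5 inverted output: n1=1, n2=0, n3=1, n4=1, n5=0 [inverted output], n6=0, n7=1, n8=1, n9=1, n10=1, n11=0, n12=1 → Y1=1, Y2=1 — matches
Only n5 inverted output reproduces the observed Y1=1, Y2=1.

n5 inverted output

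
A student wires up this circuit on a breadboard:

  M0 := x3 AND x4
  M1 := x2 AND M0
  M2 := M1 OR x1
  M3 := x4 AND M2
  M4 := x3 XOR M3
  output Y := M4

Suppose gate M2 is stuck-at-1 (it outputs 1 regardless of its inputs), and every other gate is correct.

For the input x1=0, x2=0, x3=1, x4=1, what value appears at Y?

Propagate with M2 forced: M0=1, M1=0, M2=1 [stuck-at-1], M3=1, M4=0.
So Y = 0. (Without the fault it would be 1.)

0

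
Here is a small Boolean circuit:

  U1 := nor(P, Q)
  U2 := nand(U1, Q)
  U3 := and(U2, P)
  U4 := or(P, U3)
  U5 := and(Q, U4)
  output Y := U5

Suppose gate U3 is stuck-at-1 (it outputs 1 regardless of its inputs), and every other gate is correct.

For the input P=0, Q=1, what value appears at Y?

1

Propagate with U3 forced: U1=0, U2=1, U3=1 [stuck-at-1], U4=1, U5=1.
So Y = 1. (Without the fault it would be 0.)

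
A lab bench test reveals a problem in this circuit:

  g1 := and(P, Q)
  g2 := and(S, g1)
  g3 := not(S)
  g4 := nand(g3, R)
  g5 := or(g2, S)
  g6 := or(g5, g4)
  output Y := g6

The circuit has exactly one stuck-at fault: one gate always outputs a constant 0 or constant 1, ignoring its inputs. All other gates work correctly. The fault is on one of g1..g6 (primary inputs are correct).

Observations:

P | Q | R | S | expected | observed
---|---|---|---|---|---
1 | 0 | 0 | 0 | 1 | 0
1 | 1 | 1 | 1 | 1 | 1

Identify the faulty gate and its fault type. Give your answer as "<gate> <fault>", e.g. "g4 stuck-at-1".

Fault-free values for test 1 (P=1, Q=0, R=0, S=0): g1=0, g2=0, g3=1, g4=1, g5=0, g6=1, giving Y=1. Observed 0.
Test 1: faults giving observed 0 are {g4 stuck-at-0, g6 stuck-at-0}.
Test 2 (P=1, Q=1, R=1, S=1): fault-free g1=1, g2=1, g3=0, g4=1, g5=1, g6=1 → 1; observed 1. Eliminates g6 stuck-at-0.
Only g4 stuck-at-0 is consistent with every test.

g4 stuck-at-0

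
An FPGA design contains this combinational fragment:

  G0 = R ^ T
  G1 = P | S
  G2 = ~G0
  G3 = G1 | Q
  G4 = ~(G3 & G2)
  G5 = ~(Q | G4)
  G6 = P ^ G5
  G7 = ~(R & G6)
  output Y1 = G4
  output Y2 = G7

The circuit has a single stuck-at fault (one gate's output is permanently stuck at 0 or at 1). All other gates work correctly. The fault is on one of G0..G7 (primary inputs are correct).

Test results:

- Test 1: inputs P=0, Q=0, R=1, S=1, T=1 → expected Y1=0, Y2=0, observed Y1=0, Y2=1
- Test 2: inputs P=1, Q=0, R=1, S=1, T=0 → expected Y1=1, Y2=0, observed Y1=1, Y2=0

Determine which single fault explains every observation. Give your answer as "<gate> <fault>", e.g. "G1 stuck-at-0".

Fault-free values for test 1 (P=0, Q=0, R=1, S=1, T=1): G0=0, G1=1, G2=1, G3=1, G4=0, G5=1, G6=1, G7=0, giving Y1=0, Y2=0. Observed Y1=0, Y2=1.
Test 1: faults giving observed Y1=0, Y2=1 are {G5 stuck-at-0, G6 stuck-at-0, G7 stuck-at-1}.
Test 2 (P=1, Q=0, R=1, S=1, T=0): fault-free G0=1, G1=1, G2=0, G3=1, G4=1, G5=0, G6=1, G7=0 → Y1=1, Y2=0; observed Y1=1, Y2=0. Eliminates G6 stuck-at-0, G7 stuck-at-1.
Only G5 stuck-at-0 is consistent with every test.

G5 stuck-at-0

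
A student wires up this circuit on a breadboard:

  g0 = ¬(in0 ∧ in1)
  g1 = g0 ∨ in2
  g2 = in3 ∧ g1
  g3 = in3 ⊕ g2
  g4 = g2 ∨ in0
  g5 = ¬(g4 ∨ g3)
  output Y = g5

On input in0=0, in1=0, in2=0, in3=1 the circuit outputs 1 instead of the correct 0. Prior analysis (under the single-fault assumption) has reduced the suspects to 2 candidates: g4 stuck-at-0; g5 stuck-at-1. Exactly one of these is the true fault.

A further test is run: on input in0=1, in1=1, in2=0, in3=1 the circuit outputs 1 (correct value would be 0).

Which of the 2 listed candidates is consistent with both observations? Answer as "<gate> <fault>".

g5 stuck-at-1

Evaluate each candidate on input in0=1, in1=1, in2=0, in3=1:
  g4 stuck-at-0: g0=0, g1=0, g2=0, g3=1, g4=0 [stuck-at-0], g5=0 → 0 — eliminated
  g5 stuck-at-1: g0=0, g1=0, g2=0, g3=1, g4=1, g5=1 [stuck-at-1] → 1 — matches
Only g5 stuck-at-1 reproduces the observed 1.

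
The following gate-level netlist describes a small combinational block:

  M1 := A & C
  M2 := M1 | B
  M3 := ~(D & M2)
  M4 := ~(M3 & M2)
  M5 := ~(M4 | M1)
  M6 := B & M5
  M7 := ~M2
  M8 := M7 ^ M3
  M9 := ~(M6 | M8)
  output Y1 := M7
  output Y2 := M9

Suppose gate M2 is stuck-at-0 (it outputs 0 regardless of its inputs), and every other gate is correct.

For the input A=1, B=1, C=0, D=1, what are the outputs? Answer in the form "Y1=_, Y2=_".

Propagate with M2 forced: M1=0, M2=0 [stuck-at-0], M3=1, M4=1, M5=0, M6=0, M7=1, M8=0, M9=1.
So the outputs are Y1=1, Y2=1. (Without the fault they would be Y1=0, Y2=1.)

Y1=1, Y2=1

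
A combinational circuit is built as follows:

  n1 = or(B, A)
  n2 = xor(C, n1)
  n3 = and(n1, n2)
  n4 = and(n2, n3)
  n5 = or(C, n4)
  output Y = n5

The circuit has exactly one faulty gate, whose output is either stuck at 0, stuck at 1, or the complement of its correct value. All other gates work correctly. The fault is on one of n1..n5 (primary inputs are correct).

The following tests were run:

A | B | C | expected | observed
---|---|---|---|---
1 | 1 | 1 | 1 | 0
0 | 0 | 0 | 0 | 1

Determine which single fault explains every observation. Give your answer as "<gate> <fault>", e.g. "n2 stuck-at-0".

n5 inverted output

Fault-free values for test 1 (A=1, B=1, C=1): n1=1, n2=0, n3=0, n4=0, n5=1, giving Y=1. Observed 0.
Test 1: faults giving observed 0 are {n5 stuck-at-0, n5 inverted output}.
Test 2 (A=0, B=0, C=0): fault-free n1=0, n2=0, n3=0, n4=0, n5=0 → 0; observed 1. Eliminates n5 stuck-at-0.
Only n5 inverted output is consistent with every test.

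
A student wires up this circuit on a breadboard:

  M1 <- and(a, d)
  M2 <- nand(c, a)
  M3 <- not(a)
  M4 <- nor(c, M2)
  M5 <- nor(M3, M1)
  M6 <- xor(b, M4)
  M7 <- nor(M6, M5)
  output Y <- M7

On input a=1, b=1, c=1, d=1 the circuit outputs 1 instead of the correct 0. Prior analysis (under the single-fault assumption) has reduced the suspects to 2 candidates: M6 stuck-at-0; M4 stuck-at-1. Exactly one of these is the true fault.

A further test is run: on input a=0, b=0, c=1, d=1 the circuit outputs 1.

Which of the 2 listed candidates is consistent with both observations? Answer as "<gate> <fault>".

Evaluate each candidate on input a=0, b=0, c=1, d=1:
  M6 stuck-at-0: M1=0, M2=1, M3=1, M4=0, M5=0, M6=0 [stuck-at-0], M7=1 → 1 — matches
  M4 stuck-at-1: M1=0, M2=1, M3=1, M4=1 [stuck-at-1], M5=0, M6=1, M7=0 → 0 — eliminated
Only M6 stuck-at-0 reproduces the observed 1.

M6 stuck-at-0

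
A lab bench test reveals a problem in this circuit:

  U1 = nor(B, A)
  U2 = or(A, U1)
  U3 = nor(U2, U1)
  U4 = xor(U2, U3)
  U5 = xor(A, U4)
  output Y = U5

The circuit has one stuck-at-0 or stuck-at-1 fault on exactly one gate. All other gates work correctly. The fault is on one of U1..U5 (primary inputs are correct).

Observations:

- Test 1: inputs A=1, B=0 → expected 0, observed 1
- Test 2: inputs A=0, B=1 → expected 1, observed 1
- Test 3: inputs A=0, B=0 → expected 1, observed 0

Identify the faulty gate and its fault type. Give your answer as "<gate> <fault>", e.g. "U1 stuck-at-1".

Fault-free values for test 1 (A=1, B=0): U1=0, U2=1, U3=0, U4=1, U5=0, giving Y=0. Observed 1.
Test 1: faults giving observed 1 are {U3 stuck-at-1, U4 stuck-at-0, U5 stuck-at-1}.
Test 2 (A=0, B=1): fault-free U1=0, U2=0, U3=1, U4=1, U5=1 → 1; observed 1. Eliminates U4 stuck-at-0.
Test 3 (A=0, B=0): fault-free U1=1, U2=1, U3=0, U4=1, U5=1 → 1; observed 0. Eliminates U5 stuck-at-1.
Only U3 stuck-at-1 is consistent with every test.

U3 stuck-at-1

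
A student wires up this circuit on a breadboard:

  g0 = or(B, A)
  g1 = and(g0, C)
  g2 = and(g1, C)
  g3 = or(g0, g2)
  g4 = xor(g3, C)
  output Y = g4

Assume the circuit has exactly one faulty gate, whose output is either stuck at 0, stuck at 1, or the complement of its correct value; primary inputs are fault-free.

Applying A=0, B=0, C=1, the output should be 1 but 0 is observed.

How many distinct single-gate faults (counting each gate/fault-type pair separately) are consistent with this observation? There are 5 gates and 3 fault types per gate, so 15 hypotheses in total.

10

Fault-free: g0=0, g1=0, g2=0, g3=0, g4=1 → 1. Observed 0.
  g0: stuck-at-1, inverted output ✓; others ✗
  g1: stuck-at-1, inverted output ✓; others ✗
  g2: stuck-at-1, inverted output ✓; others ✗
  g3: stuck-at-1, inverted output ✓; others ✗
  g4: stuck-at-0, inverted output ✓; others ✗
Consistent faults: {g0 stuck-at-1, g0 inverted output, g1 stuck-at-1, g1 inverted output, g2 stuck-at-1, g2 inverted output, g3 stuck-at-1, g3 inverted output, g4 stuck-at-0, g4 inverted output} — 10 in all.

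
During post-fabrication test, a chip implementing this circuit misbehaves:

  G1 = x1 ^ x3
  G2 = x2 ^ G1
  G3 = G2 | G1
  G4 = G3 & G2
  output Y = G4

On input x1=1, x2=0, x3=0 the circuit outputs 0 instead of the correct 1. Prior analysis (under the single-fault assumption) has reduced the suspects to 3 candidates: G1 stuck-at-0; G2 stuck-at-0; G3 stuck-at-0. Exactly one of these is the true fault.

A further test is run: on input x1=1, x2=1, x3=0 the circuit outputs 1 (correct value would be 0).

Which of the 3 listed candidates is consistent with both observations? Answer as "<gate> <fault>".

Evaluate each candidate on input x1=1, x2=1, x3=0:
  G1 stuck-at-0: G1=0 [stuck-at-0], G2=1, G3=1, G4=1 → 1 — matches
  G2 stuck-at-0: G1=1, G2=0 [stuck-at-0], G3=1, G4=0 → 0 — eliminated
  G3 stuck-at-0: G1=1, G2=0, G3=0 [stuck-at-0], G4=0 → 0 — eliminated
Only G1 stuck-at-0 reproduces the observed 1.

G1 stuck-at-0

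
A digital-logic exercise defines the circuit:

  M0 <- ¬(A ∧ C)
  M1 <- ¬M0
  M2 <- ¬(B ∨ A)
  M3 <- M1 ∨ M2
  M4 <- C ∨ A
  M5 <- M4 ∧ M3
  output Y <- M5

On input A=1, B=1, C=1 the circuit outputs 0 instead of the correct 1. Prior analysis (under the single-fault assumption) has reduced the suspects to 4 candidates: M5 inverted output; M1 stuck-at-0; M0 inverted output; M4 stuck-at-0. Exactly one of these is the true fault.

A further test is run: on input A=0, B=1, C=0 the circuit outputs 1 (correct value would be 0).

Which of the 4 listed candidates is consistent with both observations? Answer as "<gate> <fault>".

M5 inverted output

Evaluate each candidate on input A=0, B=1, C=0:
  M5 inverted output: M0=1, M1=0, M2=0, M3=0, M4=0, M5=1 [inverted output] → 1 — matches
  M1 stuck-at-0: M0=1, M1=0 [stuck-at-0], M2=0, M3=0, M4=0, M5=0 → 0 — eliminated
  M0 inverted output: M0=0 [inverted output], M1=1, M2=0, M3=1, M4=0, M5=0 → 0 — eliminated
  M4 stuck-at-0: M0=1, M1=0, M2=0, M3=0, M4=0 [stuck-at-0], M5=0 → 0 — eliminated
Only M5 inverted output reproduces the observed 1.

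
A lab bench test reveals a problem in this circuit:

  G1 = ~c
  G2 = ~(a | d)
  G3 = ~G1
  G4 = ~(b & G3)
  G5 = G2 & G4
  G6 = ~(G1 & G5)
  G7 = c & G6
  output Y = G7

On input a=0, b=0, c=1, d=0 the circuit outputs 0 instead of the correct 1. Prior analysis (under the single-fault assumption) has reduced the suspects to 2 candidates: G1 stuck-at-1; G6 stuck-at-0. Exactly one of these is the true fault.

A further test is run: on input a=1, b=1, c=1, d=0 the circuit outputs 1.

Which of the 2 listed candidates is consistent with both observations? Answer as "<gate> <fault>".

Evaluate each candidate on input a=1, b=1, c=1, d=0:
  G1 stuck-at-1: G1=1 [stuck-at-1], G2=0, G3=0, G4=1, G5=0, G6=1, G7=1 → 1 — matches
  G6 stuck-at-0: G1=0, G2=0, G3=1, G4=0, G5=0, G6=0 [stuck-at-0], G7=0 → 0 — eliminated
Only G1 stuck-at-1 reproduces the observed 1.

G1 stuck-at-1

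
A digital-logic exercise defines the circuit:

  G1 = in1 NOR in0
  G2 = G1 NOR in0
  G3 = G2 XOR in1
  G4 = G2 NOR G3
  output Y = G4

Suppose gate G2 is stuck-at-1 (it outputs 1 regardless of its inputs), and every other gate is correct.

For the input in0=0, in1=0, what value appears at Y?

Propagate with G2 forced: G1=1, G2=1 [stuck-at-1], G3=1, G4=0.
So Y = 0. (Without the fault it would be 1.)

0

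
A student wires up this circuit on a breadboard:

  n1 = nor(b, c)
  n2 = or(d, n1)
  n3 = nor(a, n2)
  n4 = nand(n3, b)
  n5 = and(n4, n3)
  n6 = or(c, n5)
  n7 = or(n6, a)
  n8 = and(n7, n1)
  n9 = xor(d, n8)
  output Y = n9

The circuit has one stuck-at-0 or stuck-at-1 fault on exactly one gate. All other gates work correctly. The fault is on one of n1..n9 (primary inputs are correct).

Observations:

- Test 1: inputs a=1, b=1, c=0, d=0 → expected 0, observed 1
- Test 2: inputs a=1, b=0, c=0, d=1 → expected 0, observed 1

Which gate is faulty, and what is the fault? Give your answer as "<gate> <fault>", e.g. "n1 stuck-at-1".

n9 stuck-at-1

Fault-free values for test 1 (a=1, b=1, c=0, d=0): n1=0, n2=0, n3=0, n4=1, n5=0, n6=0, n7=1, n8=0, n9=0, giving Y=0. Observed 1.
Test 1: faults giving observed 1 are {n1 stuck-at-1, n8 stuck-at-1, n9 stuck-at-1}.
Test 2 (a=1, b=0, c=0, d=1): fault-free n1=1, n2=1, n3=0, n4=1, n5=0, n6=0, n7=1, n8=1, n9=0 → 0; observed 1. Eliminates n1 stuck-at-1, n8 stuck-at-1.
Only n9 stuck-at-1 is consistent with every test.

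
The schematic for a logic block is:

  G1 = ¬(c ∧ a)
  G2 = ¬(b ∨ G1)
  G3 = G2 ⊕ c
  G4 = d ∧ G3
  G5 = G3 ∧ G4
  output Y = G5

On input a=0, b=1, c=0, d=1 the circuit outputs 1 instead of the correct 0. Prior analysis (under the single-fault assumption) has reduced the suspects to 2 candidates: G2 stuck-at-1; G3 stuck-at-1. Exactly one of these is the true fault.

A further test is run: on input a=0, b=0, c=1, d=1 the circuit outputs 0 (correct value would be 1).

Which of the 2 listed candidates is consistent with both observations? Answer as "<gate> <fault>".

Evaluate each candidate on input a=0, b=0, c=1, d=1:
  G2 stuck-at-1: G1=1, G2=1 [stuck-at-1], G3=0, G4=0, G5=0 → 0 — matches
  G3 stuck-at-1: G1=1, G2=0, G3=1 [stuck-at-1], G4=1, G5=1 → 1 — eliminated
Only G2 stuck-at-1 reproduces the observed 0.

G2 stuck-at-1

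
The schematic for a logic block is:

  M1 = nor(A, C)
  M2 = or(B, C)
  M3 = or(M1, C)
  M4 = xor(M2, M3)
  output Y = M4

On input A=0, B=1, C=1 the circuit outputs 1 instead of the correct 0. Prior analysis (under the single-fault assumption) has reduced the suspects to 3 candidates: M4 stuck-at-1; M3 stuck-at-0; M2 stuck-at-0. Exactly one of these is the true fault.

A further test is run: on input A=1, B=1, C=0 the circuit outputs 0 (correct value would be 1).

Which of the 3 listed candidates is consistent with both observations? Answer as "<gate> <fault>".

M2 stuck-at-0

Evaluate each candidate on input A=1, B=1, C=0:
  M4 stuck-at-1: M1=0, M2=1, M3=0, M4=1 [stuck-at-1] → 1 — eliminated
  M3 stuck-at-0: M1=0, M2=1, M3=0 [stuck-at-0], M4=1 → 1 — eliminated
  M2 stuck-at-0: M1=0, M2=0 [stuck-at-0], M3=0, M4=0 → 0 — matches
Only M2 stuck-at-0 reproduces the observed 0.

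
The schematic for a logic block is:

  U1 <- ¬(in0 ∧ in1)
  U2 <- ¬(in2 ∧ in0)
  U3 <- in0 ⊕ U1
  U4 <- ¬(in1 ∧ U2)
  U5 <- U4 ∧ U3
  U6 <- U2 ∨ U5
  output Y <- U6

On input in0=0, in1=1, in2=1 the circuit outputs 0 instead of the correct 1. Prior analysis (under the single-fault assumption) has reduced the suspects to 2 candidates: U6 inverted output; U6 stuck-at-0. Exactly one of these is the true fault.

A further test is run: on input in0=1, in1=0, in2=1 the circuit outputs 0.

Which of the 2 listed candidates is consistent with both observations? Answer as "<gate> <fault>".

U6 stuck-at-0

Evaluate each candidate on input in0=1, in1=0, in2=1:
  U6 inverted output: U1=1, U2=0, U3=0, U4=1, U5=0, U6=1 [inverted output] → 1 — eliminated
  U6 stuck-at-0: U1=1, U2=0, U3=0, U4=1, U5=0, U6=0 [stuck-at-0] → 0 — matches
Only U6 stuck-at-0 reproduces the observed 0.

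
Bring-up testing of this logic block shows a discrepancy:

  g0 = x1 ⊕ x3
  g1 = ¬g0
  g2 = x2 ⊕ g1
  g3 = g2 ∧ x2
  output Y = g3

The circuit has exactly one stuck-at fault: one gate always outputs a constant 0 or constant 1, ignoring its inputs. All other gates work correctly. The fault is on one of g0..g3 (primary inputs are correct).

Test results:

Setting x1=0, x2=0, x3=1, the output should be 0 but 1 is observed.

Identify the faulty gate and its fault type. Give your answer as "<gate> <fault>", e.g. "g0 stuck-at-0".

g3 stuck-at-1

Fault-free values for test 1 (x1=0, x2=0, x3=1): g0=1, g1=0, g2=0, g3=0, giving Y=0. Observed 1.
Test 1: faults giving observed 1 are {g3 stuck-at-1}.
Only g3 stuck-at-1 is consistent with every test.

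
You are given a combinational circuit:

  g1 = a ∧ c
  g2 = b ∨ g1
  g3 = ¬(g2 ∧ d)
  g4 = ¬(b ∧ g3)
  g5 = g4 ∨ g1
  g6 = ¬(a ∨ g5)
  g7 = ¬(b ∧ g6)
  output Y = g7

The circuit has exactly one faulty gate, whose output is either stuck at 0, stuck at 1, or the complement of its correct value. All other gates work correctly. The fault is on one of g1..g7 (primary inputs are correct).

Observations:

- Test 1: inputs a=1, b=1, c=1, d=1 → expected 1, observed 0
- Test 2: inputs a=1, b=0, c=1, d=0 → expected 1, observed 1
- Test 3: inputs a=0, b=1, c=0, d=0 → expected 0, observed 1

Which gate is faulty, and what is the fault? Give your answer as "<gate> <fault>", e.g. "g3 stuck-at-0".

Fault-free values for test 1 (a=1, b=1, c=1, d=1): g1=1, g2=1, g3=0, g4=1, g5=1, g6=0, g7=1, giving Y=1. Observed 0.
Test 1: faults giving observed 0 are {g6 stuck-at-1, g6 inverted output, g7 stuck-at-0, g7 inverted output}.
Test 2 (a=1, b=0, c=1, d=0): fault-free g1=1, g2=1, g3=1, g4=1, g5=1, g6=0, g7=1 → 1; observed 1. Eliminates g7 stuck-at-0, g7 inverted output.
Test 3 (a=0, b=1, c=0, d=0): fault-free g1=0, g2=1, g3=1, g4=0, g5=0, g6=1, g7=0 → 0; observed 1. Eliminates g6 stuck-at-1.
Only g6 inverted output is consistent with every test.

g6 inverted output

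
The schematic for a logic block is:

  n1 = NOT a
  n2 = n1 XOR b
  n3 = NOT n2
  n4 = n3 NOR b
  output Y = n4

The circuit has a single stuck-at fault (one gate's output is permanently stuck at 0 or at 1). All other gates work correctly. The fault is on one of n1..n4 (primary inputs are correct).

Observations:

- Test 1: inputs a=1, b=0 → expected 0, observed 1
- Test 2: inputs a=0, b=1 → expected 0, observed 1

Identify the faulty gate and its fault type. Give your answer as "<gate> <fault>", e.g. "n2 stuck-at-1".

n4 stuck-at-1

Fault-free values for test 1 (a=1, b=0): n1=0, n2=0, n3=1, n4=0, giving Y=0. Observed 1.
Test 1: faults giving observed 1 are {n1 stuck-at-1, n2 stuck-at-1, n3 stuck-at-0, n4 stuck-at-1}.
Test 2 (a=0, b=1): fault-free n1=1, n2=0, n3=1, n4=0 → 0; observed 1. Eliminates n1 stuck-at-1, n2 stuck-at-1, n3 stuck-at-0.
Only n4 stuck-at-1 is consistent with every test.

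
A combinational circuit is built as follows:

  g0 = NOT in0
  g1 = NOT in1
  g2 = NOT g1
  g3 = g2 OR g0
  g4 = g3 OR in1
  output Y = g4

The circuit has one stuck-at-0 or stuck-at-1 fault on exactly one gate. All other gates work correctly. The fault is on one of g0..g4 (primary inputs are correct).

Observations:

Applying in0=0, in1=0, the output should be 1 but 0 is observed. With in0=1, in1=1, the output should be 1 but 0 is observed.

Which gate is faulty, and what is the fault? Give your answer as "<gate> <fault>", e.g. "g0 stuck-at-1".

Fault-free values for test 1 (in0=0, in1=0): g0=1, g1=1, g2=0, g3=1, g4=1, giving Y=1. Observed 0.
Test 1: faults giving observed 0 are {g0 stuck-at-0, g3 stuck-at-0, g4 stuck-at-0}.
Test 2 (in0=1, in1=1): fault-free g0=0, g1=0, g2=1, g3=1, g4=1 → 1; observed 0. Eliminates g0 stuck-at-0, g3 stuck-at-0.
Only g4 stuck-at-0 is consistent with every test.

g4 stuck-at-0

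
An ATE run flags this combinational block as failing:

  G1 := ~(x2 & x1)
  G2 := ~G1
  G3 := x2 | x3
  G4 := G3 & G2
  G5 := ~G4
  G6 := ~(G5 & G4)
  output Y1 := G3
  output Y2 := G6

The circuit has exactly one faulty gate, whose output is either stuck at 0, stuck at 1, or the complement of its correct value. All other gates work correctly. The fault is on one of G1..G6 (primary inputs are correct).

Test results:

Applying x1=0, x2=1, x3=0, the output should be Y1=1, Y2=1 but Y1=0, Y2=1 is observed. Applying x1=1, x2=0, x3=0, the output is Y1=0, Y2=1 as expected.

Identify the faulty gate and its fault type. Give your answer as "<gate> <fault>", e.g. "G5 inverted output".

G3 stuck-at-0

Fault-free values for test 1 (x1=0, x2=1, x3=0): G1=1, G2=0, G3=1, G4=0, G5=1, G6=1, giving Y1=1, Y2=1. Observed Y1=0, Y2=1.
Test 1: faults giving observed Y1=0, Y2=1 are {G3 stuck-at-0, G3 inverted output}.
Test 2 (x1=1, x2=0, x3=0): fault-free G1=1, G2=0, G3=0, G4=0, G5=1, G6=1 → Y1=0, Y2=1; observed Y1=0, Y2=1. Eliminates G3 inverted output.
Only G3 stuck-at-0 is consistent with every test.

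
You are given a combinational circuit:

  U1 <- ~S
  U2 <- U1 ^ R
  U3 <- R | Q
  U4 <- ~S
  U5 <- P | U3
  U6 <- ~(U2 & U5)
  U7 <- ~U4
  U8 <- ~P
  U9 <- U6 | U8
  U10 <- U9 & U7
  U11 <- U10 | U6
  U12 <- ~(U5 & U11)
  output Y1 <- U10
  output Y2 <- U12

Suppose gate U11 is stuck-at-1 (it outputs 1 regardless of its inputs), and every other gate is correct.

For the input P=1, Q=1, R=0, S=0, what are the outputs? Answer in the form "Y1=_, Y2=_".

Propagate with U11 forced: U1=1, U2=1, U3=1, U4=1, U5=1, U6=0, U7=0, U8=0, U9=0, U10=0, U11=1 [stuck-at-1], U12=0.
So the outputs are Y1=0, Y2=0. (Without the fault they would be Y1=0, Y2=1.)

Y1=0, Y2=0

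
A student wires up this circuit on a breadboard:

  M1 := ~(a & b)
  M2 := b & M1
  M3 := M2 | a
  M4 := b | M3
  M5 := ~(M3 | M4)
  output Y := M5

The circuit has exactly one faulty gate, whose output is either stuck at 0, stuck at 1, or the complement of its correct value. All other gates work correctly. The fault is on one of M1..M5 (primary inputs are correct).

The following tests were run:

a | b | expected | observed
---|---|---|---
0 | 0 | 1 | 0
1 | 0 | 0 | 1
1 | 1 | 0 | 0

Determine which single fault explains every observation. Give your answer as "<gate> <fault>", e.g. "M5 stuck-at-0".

M3 inverted output

Fault-free values for test 1 (a=0, b=0): M1=1, M2=0, M3=0, M4=0, M5=1, giving Y=1. Observed 0.
Test 1: faults giving observed 0 are {M2 stuck-at-1, M2 inverted output, M3 stuck-at-1, M3 inverted output, M4 stuck-at-1, M4 inverted output, M5 stuck-at-0, M5 inverted output}.
Test 2 (a=1, b=0): fault-free M1=1, M2=0, M3=1, M4=1, M5=0 → 0; observed 1. Eliminates M2 stuck-at-1, M2 inverted output, M3 stuck-at-1, M4 stuck-at-1, M4 inverted output, M5 stuck-at-0.
Test 3 (a=1, b=1): fault-free M1=0, M2=0, M3=1, M4=1, M5=0 → 0; observed 0. Eliminates M5 inverted output.
Only M3 inverted output is consistent with every test.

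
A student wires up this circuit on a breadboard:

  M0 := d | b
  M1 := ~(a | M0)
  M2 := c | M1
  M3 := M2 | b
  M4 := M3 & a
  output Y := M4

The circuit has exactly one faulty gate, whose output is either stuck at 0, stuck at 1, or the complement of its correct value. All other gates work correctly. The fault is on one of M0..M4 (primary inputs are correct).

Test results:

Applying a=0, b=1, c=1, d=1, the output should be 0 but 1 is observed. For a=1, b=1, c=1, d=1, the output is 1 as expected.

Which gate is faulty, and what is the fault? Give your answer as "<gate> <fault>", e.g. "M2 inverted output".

M4 stuck-at-1

Fault-free values for test 1 (a=0, b=1, c=1, d=1): M0=1, M1=0, M2=1, M3=1, M4=0, giving Y=0. Observed 1.
Test 1: faults giving observed 1 are {M4 stuck-at-1, M4 inverted output}.
Test 2 (a=1, b=1, c=1, d=1): fault-free M0=1, M1=0, M2=1, M3=1, M4=1 → 1; observed 1. Eliminates M4 inverted output.
Only M4 stuck-at-1 is consistent with every test.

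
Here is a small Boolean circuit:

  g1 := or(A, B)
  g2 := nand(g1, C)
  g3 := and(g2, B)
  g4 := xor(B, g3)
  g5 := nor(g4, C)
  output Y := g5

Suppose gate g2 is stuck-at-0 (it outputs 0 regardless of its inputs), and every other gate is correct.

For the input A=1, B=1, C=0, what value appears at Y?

Propagate with g2 forced: g1=1, g2=0 [stuck-at-0], g3=0, g4=1, g5=0.
So Y = 0. (Without the fault it would be 1.)

0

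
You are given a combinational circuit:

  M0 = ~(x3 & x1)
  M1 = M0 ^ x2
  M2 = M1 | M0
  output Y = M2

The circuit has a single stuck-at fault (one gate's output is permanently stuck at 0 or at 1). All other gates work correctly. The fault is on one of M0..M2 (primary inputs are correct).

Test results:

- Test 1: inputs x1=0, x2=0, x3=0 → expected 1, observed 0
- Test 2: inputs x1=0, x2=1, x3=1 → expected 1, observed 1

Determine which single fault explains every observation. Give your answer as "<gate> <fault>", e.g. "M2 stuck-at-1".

M0 stuck-at-0

Fault-free values for test 1 (x1=0, x2=0, x3=0): M0=1, M1=1, M2=1, giving Y=1. Observed 0.
Test 1: faults giving observed 0 are {M0 stuck-at-0, M2 stuck-at-0}.
Test 2 (x1=0, x2=1, x3=1): fault-free M0=1, M1=0, M2=1 → 1; observed 1. Eliminates M2 stuck-at-0.
Only M0 stuck-at-0 is consistent with every test.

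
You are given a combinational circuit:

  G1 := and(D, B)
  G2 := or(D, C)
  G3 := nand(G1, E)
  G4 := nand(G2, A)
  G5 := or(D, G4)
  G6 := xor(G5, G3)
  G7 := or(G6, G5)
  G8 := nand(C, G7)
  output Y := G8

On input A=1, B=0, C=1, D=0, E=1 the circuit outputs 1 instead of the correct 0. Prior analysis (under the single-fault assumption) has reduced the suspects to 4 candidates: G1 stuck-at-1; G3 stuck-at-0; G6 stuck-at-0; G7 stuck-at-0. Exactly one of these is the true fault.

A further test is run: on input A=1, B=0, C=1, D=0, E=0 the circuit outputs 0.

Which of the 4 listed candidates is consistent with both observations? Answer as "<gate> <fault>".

Evaluate each candidate on input A=1, B=0, C=1, D=0, E=0:
  G1 stuck-at-1: G1=1 [stuck-at-1], G2=1, G3=1, G4=0, G5=0, G6=1, G7=1, G8=0 → 0 — matches
  G3 stuck-at-0: G1=0, G2=1, G3=0 [stuck-at-0], G4=0, G5=0, G6=0, G7=0, G8=1 → 1 — eliminated
  G6 stuck-at-0: G1=0, G2=1, G3=1, G4=0, G5=0, G6=0 [stuck-at-0], G7=0, G8=1 → 1 — eliminated
  G7 stuck-at-0: G1=0, G2=1, G3=1, G4=0, G5=0, G6=1, G7=0 [stuck-at-0], G8=1 → 1 — eliminated
Only G1 stuck-at-1 reproduces the observed 0.

G1 stuck-at-1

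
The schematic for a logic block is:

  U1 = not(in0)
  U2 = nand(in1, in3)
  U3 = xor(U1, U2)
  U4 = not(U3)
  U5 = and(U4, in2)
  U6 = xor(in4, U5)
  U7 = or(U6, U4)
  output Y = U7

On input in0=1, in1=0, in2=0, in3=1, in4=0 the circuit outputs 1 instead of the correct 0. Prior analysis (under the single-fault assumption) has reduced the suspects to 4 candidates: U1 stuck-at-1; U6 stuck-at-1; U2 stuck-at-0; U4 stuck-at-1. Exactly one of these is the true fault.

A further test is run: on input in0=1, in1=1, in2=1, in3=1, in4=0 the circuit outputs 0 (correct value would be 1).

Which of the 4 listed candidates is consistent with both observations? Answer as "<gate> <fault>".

U1 stuck-at-1

Evaluate each candidate on input in0=1, in1=1, in2=1, in3=1, in4=0:
  U1 stuck-at-1: U1=1 [stuck-at-1], U2=0, U3=1, U4=0, U5=0, U6=0, U7=0 → 0 — matches
  U6 stuck-at-1: U1=0, U2=0, U3=0, U4=1, U5=1, U6=1 [stuck-at-1], U7=1 → 1 — eliminated
  U2 stuck-at-0: U1=0, U2=0 [stuck-at-0], U3=0, U4=1, U5=1, U6=1, U7=1 → 1 — eliminated
  U4 stuck-at-1: U1=0, U2=0, U3=0, U4=1 [stuck-at-1], U5=1, U6=1, U7=1 → 1 — eliminated
Only U1 stuck-at-1 reproduces the observed 0.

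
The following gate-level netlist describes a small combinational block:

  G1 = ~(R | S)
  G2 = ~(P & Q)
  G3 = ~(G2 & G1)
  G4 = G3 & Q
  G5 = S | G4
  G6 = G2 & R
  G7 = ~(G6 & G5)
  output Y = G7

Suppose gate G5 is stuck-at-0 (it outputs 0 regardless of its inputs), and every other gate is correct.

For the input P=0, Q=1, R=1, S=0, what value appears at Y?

Propagate with G5 forced: G1=0, G2=1, G3=1, G4=1, G5=0 [stuck-at-0], G6=1, G7=1.
So Y = 1. (Without the fault it would be 0.)

1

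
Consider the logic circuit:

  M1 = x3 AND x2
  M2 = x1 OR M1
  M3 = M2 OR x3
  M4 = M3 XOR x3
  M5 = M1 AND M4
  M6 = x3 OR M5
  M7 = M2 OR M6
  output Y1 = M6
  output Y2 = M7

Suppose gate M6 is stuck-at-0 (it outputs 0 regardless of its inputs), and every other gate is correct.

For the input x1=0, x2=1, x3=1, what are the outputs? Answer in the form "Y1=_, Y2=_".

Propagate with M6 forced: M1=1, M2=1, M3=1, M4=0, M5=0, M6=0 [stuck-at-0], M7=1.
So the outputs are Y1=0, Y2=1. (Without the fault they would be Y1=1, Y2=1.)

Y1=0, Y2=1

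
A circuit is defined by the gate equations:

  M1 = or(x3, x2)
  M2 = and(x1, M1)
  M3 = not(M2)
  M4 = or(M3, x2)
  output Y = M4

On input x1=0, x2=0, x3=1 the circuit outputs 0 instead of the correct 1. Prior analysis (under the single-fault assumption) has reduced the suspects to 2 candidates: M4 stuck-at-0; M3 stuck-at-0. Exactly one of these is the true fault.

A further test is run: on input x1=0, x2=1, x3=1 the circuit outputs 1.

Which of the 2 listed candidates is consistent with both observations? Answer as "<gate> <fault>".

M3 stuck-at-0

Evaluate each candidate on input x1=0, x2=1, x3=1:
  M4 stuck-at-0: M1=1, M2=0, M3=1, M4=0 [stuck-at-0] → 0 — eliminated
  M3 stuck-at-0: M1=1, M2=0, M3=0 [stuck-at-0], M4=1 → 1 — matches
Only M3 stuck-at-0 reproduces the observed 1.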